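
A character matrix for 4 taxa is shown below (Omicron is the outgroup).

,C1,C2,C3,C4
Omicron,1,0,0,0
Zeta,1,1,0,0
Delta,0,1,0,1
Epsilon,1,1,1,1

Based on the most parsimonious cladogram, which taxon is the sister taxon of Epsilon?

Character polarity is set by the outgroup: the derived state is whichever differs from the outgroup's state, so for C1 the derived state is '0', and for the remaining characters it is '1'.
C1 (derived state '0') is unique to Delta (autapomorphy; uninformative for grouping).
C2 (derived state '1') is shared by all ingroup taxa — unites the whole ingroup.
C3 (derived state '1') is unique to Epsilon (autapomorphy; uninformative for grouping).
C4 (derived state '1') is shared by Delta and Epsilon — a synapomorphy uniting that clade.
Most parsimonious ingroup topology: (Zeta,(Delta,Epsilon)).
Epsilon and Delta form a cherry on this tree, so they are sister taxa.

Delta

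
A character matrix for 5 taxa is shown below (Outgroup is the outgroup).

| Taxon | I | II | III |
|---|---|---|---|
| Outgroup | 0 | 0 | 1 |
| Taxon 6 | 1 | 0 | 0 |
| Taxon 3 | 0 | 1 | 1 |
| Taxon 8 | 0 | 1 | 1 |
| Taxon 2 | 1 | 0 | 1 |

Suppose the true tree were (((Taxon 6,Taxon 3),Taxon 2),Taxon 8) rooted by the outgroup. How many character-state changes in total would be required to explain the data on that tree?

Map each character onto (((Taxon 6,Taxon 3),Taxon 2),Taxon 8) (rooted by Outgroup) and count the minimum state changes it requires (Fitch parsimony):
I: 2; II: 2; III: 1.
Total tree length = 5.

5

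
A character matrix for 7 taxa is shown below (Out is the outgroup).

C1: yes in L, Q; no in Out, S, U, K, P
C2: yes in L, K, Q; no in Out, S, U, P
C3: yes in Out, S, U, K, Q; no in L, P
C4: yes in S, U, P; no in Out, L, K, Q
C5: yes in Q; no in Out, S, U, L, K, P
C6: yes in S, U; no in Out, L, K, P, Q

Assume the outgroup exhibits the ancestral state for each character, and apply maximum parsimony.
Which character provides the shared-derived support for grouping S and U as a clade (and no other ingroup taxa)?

Character polarity is set by the outgroup: the derived state is whichever differs from the outgroup's state, so for C3 the derived state is 'no', and for the remaining characters it is 'yes'.
C1: derived state 'yes' in L and Q only — synapomorphy for {L, Q}.
C2 (derived state 'yes') is shared by K, L, and Q — a synapomorphy uniting that clade.
C3 groups L and P, which is incompatible with the clades supported by the remaining characters; treating it as convergent (homoplasy) costs fewer steps than any alternative tree.
C4: derived state 'yes' in P, S, and U only — synapomorphy for {P, S, U}.
C5 (derived state 'yes') is unique to Q (autapomorphy; uninformative for grouping).
Only S and U show the derived state 'yes' for C6, supporting them as a clade.
Most parsimonious ingroup topology: (((S,U),P),((L,Q),K)).
The clade {S, U} is supported by C6: its derived state 'yes' occurs in exactly those taxa and in no other taxon (including the outgroup).

C6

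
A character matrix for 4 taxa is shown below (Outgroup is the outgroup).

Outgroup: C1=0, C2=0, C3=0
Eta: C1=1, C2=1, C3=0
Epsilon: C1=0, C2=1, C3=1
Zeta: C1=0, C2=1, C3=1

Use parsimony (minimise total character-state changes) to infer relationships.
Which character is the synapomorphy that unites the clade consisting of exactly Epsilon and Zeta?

The outgroup has state '0' for every character, so '1' is the derived state throughout.
C1 (derived state '1') is unique to Eta (autapomorphy; uninformative for grouping).
All ingroup taxa share the derived state '1' for C2; it defines the ingroup but does not resolve relationships within it.
C3 (derived state '1') is shared by Epsilon and Zeta — a synapomorphy uniting that clade.
Most parsimonious ingroup topology: (Eta,(Epsilon,Zeta)).
The clade {Epsilon, Zeta} is supported by C3: its derived state '1' occurs in exactly those taxa and in no other taxon (including the outgroup).

C3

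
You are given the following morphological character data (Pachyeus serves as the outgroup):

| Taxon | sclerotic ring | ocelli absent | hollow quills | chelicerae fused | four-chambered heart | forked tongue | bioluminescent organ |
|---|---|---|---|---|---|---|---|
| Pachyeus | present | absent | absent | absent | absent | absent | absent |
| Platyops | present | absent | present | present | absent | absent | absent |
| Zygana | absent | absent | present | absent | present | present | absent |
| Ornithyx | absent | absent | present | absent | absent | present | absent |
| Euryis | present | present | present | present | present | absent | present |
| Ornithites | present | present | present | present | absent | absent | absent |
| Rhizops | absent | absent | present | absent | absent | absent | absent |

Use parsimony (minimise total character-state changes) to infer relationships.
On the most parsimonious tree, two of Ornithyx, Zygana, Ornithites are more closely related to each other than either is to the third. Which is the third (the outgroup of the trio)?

Character polarity is set by the outgroup: the derived state is whichever differs from the outgroup's state, so for sclerotic ring the derived state is 'absent', and for the remaining characters it is 'present'.
Only Ornithyx, Rhizops, and Zygana show the derived state 'absent' for sclerotic ring, supporting them as a clade.
ocelli absent: derived state 'present' in Euryis and Ornithites only — synapomorphy for {Euryis, Ornithites}.
hollow quills (derived state 'present') is shared by all ingroup taxa — unites the whole ingroup.
chelicerae fused (derived state 'present') is shared by Euryis, Ornithites, and Platyops — a synapomorphy uniting that clade.
four-chambered heart (state 'present') occurs in Euryis and Zygana but conflicts with the nesting implied by the other characters — most parsimoniously interpreted as homoplasy.
forked tongue: derived state 'present' in Ornithyx and Zygana only — synapomorphy for {Ornithyx, Zygana}.
bioluminescent organ (derived state 'present') is unique to Euryis (autapomorphy; uninformative for grouping).
Most parsimonious ingroup topology: (((Ornithites,Euryis),Platyops),(Rhizops,(Ornithyx,Zygana))).
Ornithyx and Zygana share a more recent common ancestor with each other than either does with Ornithites, so Ornithites is the least closely related of the three.

Ornithites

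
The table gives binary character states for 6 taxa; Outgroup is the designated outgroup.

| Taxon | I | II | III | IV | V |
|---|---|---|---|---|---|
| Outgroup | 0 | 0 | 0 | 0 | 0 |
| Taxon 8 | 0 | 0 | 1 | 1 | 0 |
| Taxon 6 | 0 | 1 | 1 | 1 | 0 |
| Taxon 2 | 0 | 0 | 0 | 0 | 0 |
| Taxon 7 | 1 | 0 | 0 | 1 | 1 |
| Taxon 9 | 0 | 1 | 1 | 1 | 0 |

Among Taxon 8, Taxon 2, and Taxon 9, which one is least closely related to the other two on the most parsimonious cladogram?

The outgroup has state '0' for every character, so '1' is the derived state throughout.
I (derived state '1') is unique to Taxon 7 (autapomorphy; uninformative for grouping).
Only Taxon 6 and Taxon 9 show the derived state '1' for II, supporting them as a clade.
Only Taxon 6, Taxon 8, and Taxon 9 show the derived state '1' for III, supporting them as a clade.
Only Taxon 6, Taxon 7, Taxon 8, and Taxon 9 show the derived state '1' for IV, supporting them as a clade.
V (derived state '1') is unique to Taxon 7 (autapomorphy; uninformative for grouping).
Most parsimonious ingroup topology: (((Taxon 8,(Taxon 6,Taxon 9)),Taxon 7),Taxon 2).
Taxon 8 and Taxon 9 share a more recent common ancestor with each other than either does with Taxon 2, so Taxon 2 is the least closely related of the three.

Taxon 2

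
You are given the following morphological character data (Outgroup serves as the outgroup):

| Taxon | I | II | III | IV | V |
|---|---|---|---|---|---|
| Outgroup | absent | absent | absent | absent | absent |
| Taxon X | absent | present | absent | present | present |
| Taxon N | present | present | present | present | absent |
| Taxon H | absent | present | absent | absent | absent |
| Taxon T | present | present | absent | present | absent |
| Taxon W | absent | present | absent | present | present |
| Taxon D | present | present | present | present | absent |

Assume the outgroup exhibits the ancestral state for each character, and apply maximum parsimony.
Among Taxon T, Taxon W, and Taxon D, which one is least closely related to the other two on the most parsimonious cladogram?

The outgroup has state 'absent' for every character, so 'present' is the derived state throughout.
I (derived state 'present') is shared by Taxon D, Taxon N, and Taxon T — a synapomorphy uniting that clade.
All ingroup taxa share the derived state 'present' for II; it defines the ingroup but does not resolve relationships within it.
III: derived state 'present' in Taxon D and Taxon N only — synapomorphy for {Taxon D, Taxon N}.
IV (derived state 'present') is shared by Taxon D, Taxon N, Taxon T, Taxon W, and Taxon X — a synapomorphy uniting that clade.
V (derived state 'present') is shared by Taxon W and Taxon X — a synapomorphy uniting that clade.
Most parsimonious ingroup topology: (((Taxon X,Taxon W),((Taxon D,Taxon N),Taxon T)),Taxon H).
Taxon D and Taxon T share a more recent common ancestor with each other than either does with Taxon W, so Taxon W is the least closely related of the three.

Taxon W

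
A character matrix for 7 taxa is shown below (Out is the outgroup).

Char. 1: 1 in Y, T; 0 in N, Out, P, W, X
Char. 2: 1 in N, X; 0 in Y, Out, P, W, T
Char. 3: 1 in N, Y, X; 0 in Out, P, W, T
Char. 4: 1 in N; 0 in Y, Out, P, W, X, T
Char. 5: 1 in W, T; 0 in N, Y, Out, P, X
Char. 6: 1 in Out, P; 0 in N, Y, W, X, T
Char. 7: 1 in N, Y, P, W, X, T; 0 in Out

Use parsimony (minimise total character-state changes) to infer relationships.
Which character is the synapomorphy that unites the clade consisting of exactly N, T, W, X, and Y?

Char. 6

Character polarity is set by the outgroup: the derived state is whichever differs from the outgroup's state, so for Char. 6 the derived state is '0', and for the remaining characters it is '1'.
Char. 1 (state '1') occurs in T and Y but conflicts with the nesting implied by the other characters — most parsimoniously interpreted as homoplasy.
Char. 2 (derived state '1') is shared by N and X — a synapomorphy uniting that clade.
Char. 3 (derived state '1') is shared by N, X, and Y — a synapomorphy uniting that clade.
Char. 4 (derived state '1') is unique to N (autapomorphy; uninformative for grouping).
Char. 5: derived state '1' in T and W only — synapomorphy for {T, W}.
Only N, T, W, X, and Y show the derived state '0' for Char. 6, supporting them as a clade.
All ingroup taxa share the derived state '1' for Char. 7; it defines the ingroup but does not resolve relationships within it.
Most parsimonious ingroup topology: (P,((W,T),((X,N),Y))).
The clade {N, T, W, X, Y} is supported by Char. 6: its derived state '0' occurs in exactly those taxa and in no other taxon (including the outgroup).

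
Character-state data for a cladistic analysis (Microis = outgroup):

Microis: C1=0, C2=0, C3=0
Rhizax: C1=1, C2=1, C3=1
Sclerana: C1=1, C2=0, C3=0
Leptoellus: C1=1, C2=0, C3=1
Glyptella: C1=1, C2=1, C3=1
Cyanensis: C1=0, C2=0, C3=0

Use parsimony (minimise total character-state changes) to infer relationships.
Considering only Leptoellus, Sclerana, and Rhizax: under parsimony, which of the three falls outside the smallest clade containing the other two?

Sclerana

The outgroup has state '0' for every character, so '1' is the derived state throughout.
C1 (derived state '1') is shared by Glyptella, Leptoellus, Rhizax, and Sclerana — a synapomorphy uniting that clade.
C2: derived state '1' in Glyptella and Rhizax only — synapomorphy for {Glyptella, Rhizax}.
C3: derived state '1' in Glyptella, Leptoellus, and Rhizax only — synapomorphy for {Glyptella, Leptoellus, Rhizax}.
Most parsimonious ingroup topology: ((((Rhizax,Glyptella),Leptoellus),Sclerana),Cyanensis).
Rhizax and Leptoellus share a more recent common ancestor with each other than either does with Sclerana, so Sclerana is the least closely related of the three.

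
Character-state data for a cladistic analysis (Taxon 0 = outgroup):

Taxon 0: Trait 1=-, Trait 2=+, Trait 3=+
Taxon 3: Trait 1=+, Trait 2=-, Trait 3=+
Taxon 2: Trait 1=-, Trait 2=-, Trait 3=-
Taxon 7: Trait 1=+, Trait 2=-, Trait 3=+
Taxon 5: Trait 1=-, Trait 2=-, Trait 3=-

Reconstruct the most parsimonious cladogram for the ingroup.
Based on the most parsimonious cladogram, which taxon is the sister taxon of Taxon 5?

Taxon 2

Character polarity is set by the outgroup: the derived state is whichever differs from the outgroup's state, so for Trait 2, Trait 3 the derived state is '-', and for the remaining characters it is '+'.
Trait 1 (derived state '+') is shared by Taxon 3 and Taxon 7 — a synapomorphy uniting that clade.
All ingroup taxa share the derived state '-' for Trait 2; it defines the ingroup but does not resolve relationships within it.
Trait 3: derived state '-' in Taxon 2 and Taxon 5 only — synapomorphy for {Taxon 2, Taxon 5}.
Most parsimonious ingroup topology: ((Taxon 7,Taxon 3),(Taxon 2,Taxon 5)).
Taxon 5 and Taxon 2 form a cherry on this tree, so they are sister taxa.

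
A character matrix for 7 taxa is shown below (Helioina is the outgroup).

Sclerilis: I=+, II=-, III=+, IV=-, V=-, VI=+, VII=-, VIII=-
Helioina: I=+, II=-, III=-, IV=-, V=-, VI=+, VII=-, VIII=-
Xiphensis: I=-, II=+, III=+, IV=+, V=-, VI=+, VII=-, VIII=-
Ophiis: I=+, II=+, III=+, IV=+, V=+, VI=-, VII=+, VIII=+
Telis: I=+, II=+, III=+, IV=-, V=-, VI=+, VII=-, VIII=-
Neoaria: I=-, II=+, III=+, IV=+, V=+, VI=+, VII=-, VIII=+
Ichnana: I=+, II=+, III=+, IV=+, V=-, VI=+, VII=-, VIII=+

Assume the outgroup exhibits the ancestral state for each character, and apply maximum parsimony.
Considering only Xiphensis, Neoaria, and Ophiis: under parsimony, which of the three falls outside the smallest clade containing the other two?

Xiphensis

Character polarity is set by the outgroup: the derived state is whichever differs from the outgroup's state, so for I, VI the derived state is '-', and for the remaining characters it is '+'.
I (state '-') occurs in Neoaria and Xiphensis but conflicts with the nesting implied by the other characters — most parsimoniously interpreted as homoplasy.
II (derived state '+') is shared by Ichnana, Neoaria, Ophiis, Telis, and Xiphensis — a synapomorphy uniting that clade.
III (derived state '+') is shared by all ingroup taxa — unites the whole ingroup.
Only Ichnana, Neoaria, Ophiis, and Xiphensis show the derived state '+' for IV, supporting them as a clade.
Only Neoaria and Ophiis show the derived state '+' for V, supporting them as a clade.
VI: derived state '-' in Ophiis only — an autapomorphy, so it tells us nothing about relationships among taxa.
VII: derived state '+' in Ophiis only — an autapomorphy, so it tells us nothing about relationships among taxa.
Only Ichnana, Neoaria, and Ophiis show the derived state '+' for VIII, supporting them as a clade.
Most parsimonious ingroup topology: (((((Neoaria,Ophiis),Ichnana),Xiphensis),Telis),Sclerilis).
Neoaria and Ophiis share a more recent common ancestor with each other than either does with Xiphensis, so Xiphensis is the least closely related of the three.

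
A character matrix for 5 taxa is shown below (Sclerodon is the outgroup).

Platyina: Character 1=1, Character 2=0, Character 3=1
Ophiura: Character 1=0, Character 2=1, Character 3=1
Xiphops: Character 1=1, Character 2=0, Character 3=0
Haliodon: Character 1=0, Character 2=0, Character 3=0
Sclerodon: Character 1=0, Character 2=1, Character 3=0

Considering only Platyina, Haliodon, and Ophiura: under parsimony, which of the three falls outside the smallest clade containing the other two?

Ophiura

Character polarity is set by the outgroup: the derived state is whichever differs from the outgroup's state, so for Character 2 the derived state is '0', and for the remaining characters it is '1'.
Character 1: derived state '1' in Platyina and Xiphops only — synapomorphy for {Platyina, Xiphops}.
Character 2: derived state '0' in Haliodon, Platyina, and Xiphops only — synapomorphy for {Haliodon, Platyina, Xiphops}.
Character 3 (state '1') occurs in Ophiura and Platyina but conflicts with the nesting implied by the other characters — most parsimoniously interpreted as homoplasy.
Most parsimonious ingroup topology: (Ophiura,(Haliodon,(Xiphops,Platyina))).
Platyina and Haliodon share a more recent common ancestor with each other than either does with Ophiura, so Ophiura is the least closely related of the three.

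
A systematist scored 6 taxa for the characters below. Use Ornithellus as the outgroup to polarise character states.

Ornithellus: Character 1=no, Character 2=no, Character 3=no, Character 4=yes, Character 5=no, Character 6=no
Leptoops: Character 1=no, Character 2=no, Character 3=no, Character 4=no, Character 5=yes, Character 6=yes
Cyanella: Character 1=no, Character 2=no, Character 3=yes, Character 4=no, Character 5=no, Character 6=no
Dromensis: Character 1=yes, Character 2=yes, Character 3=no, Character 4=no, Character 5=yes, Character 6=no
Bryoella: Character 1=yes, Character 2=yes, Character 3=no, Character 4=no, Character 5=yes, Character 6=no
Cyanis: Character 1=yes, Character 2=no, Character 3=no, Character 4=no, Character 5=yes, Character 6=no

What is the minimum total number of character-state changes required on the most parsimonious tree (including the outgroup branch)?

Character polarity is set by the outgroup: the derived state is whichever differs from the outgroup's state, so for Character 4 the derived state is 'no', and for the remaining characters it is 'yes'.
Character 1 (derived state 'yes') is shared by Bryoella, Cyanis, and Dromensis — a synapomorphy uniting that clade.
Only Bryoella and Dromensis show the derived state 'yes' for Character 2, supporting them as a clade.
Character 3 (derived state 'yes') is unique to Cyanella (autapomorphy; uninformative for grouping).
Character 4 (derived state 'no') is shared by all ingroup taxa — unites the whole ingroup.
Character 5 (derived state 'yes') is shared by Bryoella, Cyanis, Dromensis, and Leptoops — a synapomorphy uniting that clade.
Character 6: derived state 'yes' in Leptoops only — an autapomorphy, so it tells us nothing about relationships among taxa.
Most parsimonious ingroup topology: ((Leptoops,((Dromensis,Bryoella),Cyanis)),Cyanella).
Changes per character on this tree: Character 1: 1; Character 2: 1; Character 3: 1; Character 4: 1; Character 5: 1; Character 6: 1.
Total = 6.

6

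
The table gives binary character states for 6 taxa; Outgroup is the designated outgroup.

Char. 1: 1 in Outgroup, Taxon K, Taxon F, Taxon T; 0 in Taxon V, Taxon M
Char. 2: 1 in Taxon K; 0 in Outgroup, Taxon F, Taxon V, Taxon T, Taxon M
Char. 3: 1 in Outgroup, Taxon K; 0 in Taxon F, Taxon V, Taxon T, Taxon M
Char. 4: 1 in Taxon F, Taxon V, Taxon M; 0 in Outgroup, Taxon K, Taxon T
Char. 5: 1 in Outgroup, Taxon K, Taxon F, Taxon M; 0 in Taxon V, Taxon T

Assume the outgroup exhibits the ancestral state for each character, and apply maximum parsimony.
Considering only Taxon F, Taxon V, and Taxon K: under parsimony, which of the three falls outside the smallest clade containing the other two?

Character polarity is set by the outgroup: the derived state is whichever differs from the outgroup's state, so for Char. 1, Char. 3, Char. 5 the derived state is '0', and for the remaining characters it is '1'.
Only Taxon M and Taxon V show the derived state '0' for Char. 1, supporting them as a clade.
Char. 2 (derived state '1') is unique to Taxon K (autapomorphy; uninformative for grouping).
Only Taxon F, Taxon M, Taxon T, and Taxon V show the derived state '0' for Char. 3, supporting them as a clade.
Only Taxon F, Taxon M, and Taxon V show the derived state '1' for Char. 4, supporting them as a clade.
Char. 5 groups Taxon T and Taxon V, which is incompatible with the clades supported by the remaining characters; treating it as convergent (homoplasy) costs fewer steps than any alternative tree.
Most parsimonious ingroup topology: (Taxon K,((Taxon F,(Taxon V,Taxon M)),Taxon T)).
Taxon V and Taxon F share a more recent common ancestor with each other than either does with Taxon K, so Taxon K is the least closely related of the three.

Taxon K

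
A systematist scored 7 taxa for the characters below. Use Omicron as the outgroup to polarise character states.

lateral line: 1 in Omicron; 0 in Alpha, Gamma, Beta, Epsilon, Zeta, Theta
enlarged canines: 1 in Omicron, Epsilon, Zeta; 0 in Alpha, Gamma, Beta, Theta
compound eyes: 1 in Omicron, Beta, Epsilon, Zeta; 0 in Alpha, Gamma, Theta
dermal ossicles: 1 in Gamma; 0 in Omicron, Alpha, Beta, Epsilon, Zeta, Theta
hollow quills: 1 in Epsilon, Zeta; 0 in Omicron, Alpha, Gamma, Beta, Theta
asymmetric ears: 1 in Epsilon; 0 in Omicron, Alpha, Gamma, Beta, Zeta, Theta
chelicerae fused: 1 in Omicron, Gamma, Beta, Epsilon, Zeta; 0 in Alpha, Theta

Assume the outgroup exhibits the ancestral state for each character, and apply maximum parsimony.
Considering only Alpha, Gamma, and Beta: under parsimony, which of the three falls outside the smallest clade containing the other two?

Beta

Character polarity is set by the outgroup: the derived state is whichever differs from the outgroup's state, so for lateral line, enlarged canines, compound eyes, chelicerae fused the derived state is '0', and for the remaining characters it is '1'.
lateral line (derived state '0') is shared by all ingroup taxa — unites the whole ingroup.
Only Alpha, Beta, Gamma, and Theta show the derived state '0' for enlarged canines, supporting them as a clade.
Only Alpha, Gamma, and Theta show the derived state '0' for compound eyes, supporting them as a clade.
dermal ossicles: derived state '1' in Gamma only — an autapomorphy, so it tells us nothing about relationships among taxa.
hollow quills (derived state '1') is shared by Epsilon and Zeta — a synapomorphy uniting that clade.
asymmetric ears (derived state '1') is unique to Epsilon (autapomorphy; uninformative for grouping).
chelicerae fused (derived state '0') is shared by Alpha and Theta — a synapomorphy uniting that clade.
Most parsimonious ingroup topology: ((((Alpha,Theta),Gamma),Beta),(Epsilon,Zeta)).
Gamma and Alpha share a more recent common ancestor with each other than either does with Beta, so Beta is the least closely related of the three.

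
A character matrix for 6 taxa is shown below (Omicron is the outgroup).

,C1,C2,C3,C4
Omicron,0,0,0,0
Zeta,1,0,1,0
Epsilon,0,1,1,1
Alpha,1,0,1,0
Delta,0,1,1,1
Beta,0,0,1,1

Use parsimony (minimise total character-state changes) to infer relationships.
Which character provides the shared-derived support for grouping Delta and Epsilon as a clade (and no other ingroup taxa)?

C2

The outgroup has state '0' for every character, so '1' is the derived state throughout.
C1: derived state '1' in Alpha and Zeta only — synapomorphy for {Alpha, Zeta}.
Only Delta and Epsilon show the derived state '1' for C2, supporting them as a clade.
C3 (derived state '1') is shared by all ingroup taxa — unites the whole ingroup.
Only Beta, Delta, and Epsilon show the derived state '1' for C4, supporting them as a clade.
Most parsimonious ingroup topology: ((Zeta,Alpha),((Epsilon,Delta),Beta)).
The clade {Delta, Epsilon} is supported by C2: its derived state '1' occurs in exactly those taxa and in no other taxon (including the outgroup).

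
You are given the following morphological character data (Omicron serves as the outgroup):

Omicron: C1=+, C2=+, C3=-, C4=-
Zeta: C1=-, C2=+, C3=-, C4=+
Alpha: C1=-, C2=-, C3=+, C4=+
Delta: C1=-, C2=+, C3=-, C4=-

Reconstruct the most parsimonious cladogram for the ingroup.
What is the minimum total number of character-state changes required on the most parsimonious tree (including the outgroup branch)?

Character polarity is set by the outgroup: the derived state is whichever differs from the outgroup's state, so for C1, C2 the derived state is '-', and for the remaining characters it is '+'.
C1 (derived state '-') is shared by all ingroup taxa — unites the whole ingroup.
C2: derived state '-' in Alpha only — an autapomorphy, so it tells us nothing about relationships among taxa.
C3 (derived state '+') is unique to Alpha (autapomorphy; uninformative for grouping).
C4: derived state '+' in Alpha and Zeta only — synapomorphy for {Alpha, Zeta}.
Most parsimonious ingroup topology: ((Zeta,Alpha),Delta).
Changes per character on this tree: C1: 1; C2: 1; C3: 1; C4: 1.
Total = 4.

4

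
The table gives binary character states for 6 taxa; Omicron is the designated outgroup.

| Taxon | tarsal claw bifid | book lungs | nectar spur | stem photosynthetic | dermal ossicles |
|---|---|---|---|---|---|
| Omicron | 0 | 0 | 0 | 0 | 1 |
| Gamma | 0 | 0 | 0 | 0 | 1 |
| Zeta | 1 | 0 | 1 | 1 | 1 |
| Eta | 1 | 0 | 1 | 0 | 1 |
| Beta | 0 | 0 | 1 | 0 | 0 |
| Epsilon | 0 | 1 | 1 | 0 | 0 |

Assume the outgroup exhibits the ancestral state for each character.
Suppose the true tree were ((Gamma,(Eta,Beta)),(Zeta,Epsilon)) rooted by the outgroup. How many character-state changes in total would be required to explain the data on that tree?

Map each character onto ((Gamma,(Eta,Beta)),(Zeta,Epsilon)) (rooted by Omicron) and count the minimum state changes it requires (Fitch parsimony):
tarsal claw bifid: 2; book lungs: 1; nectar spur: 2; stem photosynthetic: 1; dermal ossicles: 2.
Total tree length = 8.

8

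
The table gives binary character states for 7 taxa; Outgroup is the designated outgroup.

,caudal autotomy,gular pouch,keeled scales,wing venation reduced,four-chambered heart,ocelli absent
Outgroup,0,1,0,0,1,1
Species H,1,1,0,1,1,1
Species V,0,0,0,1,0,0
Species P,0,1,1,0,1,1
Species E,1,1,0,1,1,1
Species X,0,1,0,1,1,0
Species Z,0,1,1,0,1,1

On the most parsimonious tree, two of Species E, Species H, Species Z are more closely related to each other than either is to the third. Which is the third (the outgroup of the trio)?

Character polarity is set by the outgroup: the derived state is whichever differs from the outgroup's state, so for gular pouch, four-chambered heart, ocelli absent the derived state is '0', and for the remaining characters it is '1'.
caudal autotomy: derived state '1' in Species E and Species H only — synapomorphy for {Species E, Species H}.
gular pouch (derived state '0') is unique to Species V (autapomorphy; uninformative for grouping).
keeled scales: derived state '1' in Species P and Species Z only — synapomorphy for {Species P, Species Z}.
Only Species E, Species H, Species V, and Species X show the derived state '1' for wing venation reduced, supporting them as a clade.
four-chambered heart (derived state '0') is unique to Species V (autapomorphy; uninformative for grouping).
ocelli absent: derived state '0' in Species V and Species X only — synapomorphy for {Species V, Species X}.
Most parsimonious ingroup topology: (((Species H,Species E),(Species V,Species X)),(Species P,Species Z)).
Species H and Species E share a more recent common ancestor with each other than either does with Species Z, so Species Z is the least closely related of the three.

Species Z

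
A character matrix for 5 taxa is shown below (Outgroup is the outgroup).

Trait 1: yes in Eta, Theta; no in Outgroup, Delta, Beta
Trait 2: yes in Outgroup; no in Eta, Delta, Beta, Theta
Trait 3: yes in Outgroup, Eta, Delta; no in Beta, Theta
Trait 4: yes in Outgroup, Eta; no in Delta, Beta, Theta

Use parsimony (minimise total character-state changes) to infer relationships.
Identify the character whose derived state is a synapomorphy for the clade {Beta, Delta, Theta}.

Trait 4

Character polarity is set by the outgroup: the derived state is whichever differs from the outgroup's state, so for Trait 2, Trait 3, Trait 4 the derived state is 'no', and for the remaining characters it is 'yes'.
Trait 1 groups Eta and Theta, which is incompatible with the clades supported by the remaining characters; treating it as convergent (homoplasy) costs fewer steps than any alternative tree.
All ingroup taxa share the derived state 'no' for Trait 2; it defines the ingroup but does not resolve relationships within it.
Trait 3 (derived state 'no') is shared by Beta and Theta — a synapomorphy uniting that clade.
Trait 4: derived state 'no' in Beta, Delta, and Theta only — synapomorphy for {Beta, Delta, Theta}.
Most parsimonious ingroup topology: (Eta,(Delta,(Beta,Theta))).
The clade {Beta, Delta, Theta} is supported by Trait 4: its derived state 'no' occurs in exactly those taxa and in no other taxon (including the outgroup).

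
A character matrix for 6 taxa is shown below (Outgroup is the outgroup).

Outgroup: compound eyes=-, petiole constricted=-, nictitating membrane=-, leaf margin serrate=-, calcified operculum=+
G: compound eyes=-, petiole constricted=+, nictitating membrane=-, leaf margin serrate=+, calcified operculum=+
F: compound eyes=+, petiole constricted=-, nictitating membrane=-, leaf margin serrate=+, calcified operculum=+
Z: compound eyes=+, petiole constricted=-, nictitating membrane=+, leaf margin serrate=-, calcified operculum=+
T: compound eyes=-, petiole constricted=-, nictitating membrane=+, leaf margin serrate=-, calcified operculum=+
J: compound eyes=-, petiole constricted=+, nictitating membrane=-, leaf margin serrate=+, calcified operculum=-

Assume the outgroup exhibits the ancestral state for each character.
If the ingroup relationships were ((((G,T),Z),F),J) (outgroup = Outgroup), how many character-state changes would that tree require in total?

Map each character onto ((((G,T),Z),F),J) (rooted by Outgroup) and count the minimum state changes it requires (Fitch parsimony):
compound eyes: 2; petiole constricted: 2; nictitating membrane: 2; leaf margin serrate: 3; calcified operculum: 1.
Total tree length = 10.

10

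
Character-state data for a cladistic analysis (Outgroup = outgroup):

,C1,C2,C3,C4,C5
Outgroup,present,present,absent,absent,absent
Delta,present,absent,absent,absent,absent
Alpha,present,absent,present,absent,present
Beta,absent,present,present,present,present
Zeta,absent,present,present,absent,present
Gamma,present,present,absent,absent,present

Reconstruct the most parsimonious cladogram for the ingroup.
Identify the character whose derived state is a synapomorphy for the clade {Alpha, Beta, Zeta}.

C3

Character polarity is set by the outgroup: the derived state is whichever differs from the outgroup's state, so for C1, C2 the derived state is 'absent', and for the remaining characters it is 'present'.
C1: derived state 'absent' in Beta and Zeta only — synapomorphy for {Beta, Zeta}.
C2 groups Alpha and Delta, which is incompatible with the clades supported by the remaining characters; treating it as convergent (homoplasy) costs fewer steps than any alternative tree.
Only Alpha, Beta, and Zeta show the derived state 'present' for C3, supporting them as a clade.
C4: derived state 'present' in Beta only — an autapomorphy, so it tells us nothing about relationships among taxa.
C5: derived state 'present' in Alpha, Beta, Gamma, and Zeta only — synapomorphy for {Alpha, Beta, Gamma, Zeta}.
Most parsimonious ingroup topology: (Delta,((Alpha,(Beta,Zeta)),Gamma)).
The clade {Alpha, Beta, Zeta} is supported by C3: its derived state 'present' occurs in exactly those taxa and in no other taxon (including the outgroup).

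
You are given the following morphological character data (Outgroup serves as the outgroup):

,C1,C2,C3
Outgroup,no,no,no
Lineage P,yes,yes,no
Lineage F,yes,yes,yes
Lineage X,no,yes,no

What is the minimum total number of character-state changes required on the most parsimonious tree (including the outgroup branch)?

The outgroup has state 'no' for every character, so 'yes' is the derived state throughout.
C1: derived state 'yes' in Lineage F and Lineage P only — synapomorphy for {Lineage F, Lineage P}.
C2 (derived state 'yes') is shared by all ingroup taxa — unites the whole ingroup.
C3: derived state 'yes' in Lineage F only — an autapomorphy, so it tells us nothing about relationships among taxa.
Most parsimonious ingroup topology: ((Lineage P,Lineage F),Lineage X).
Changes per character on this tree: C1: 1; C2: 1; C3: 1.
Total = 3.

3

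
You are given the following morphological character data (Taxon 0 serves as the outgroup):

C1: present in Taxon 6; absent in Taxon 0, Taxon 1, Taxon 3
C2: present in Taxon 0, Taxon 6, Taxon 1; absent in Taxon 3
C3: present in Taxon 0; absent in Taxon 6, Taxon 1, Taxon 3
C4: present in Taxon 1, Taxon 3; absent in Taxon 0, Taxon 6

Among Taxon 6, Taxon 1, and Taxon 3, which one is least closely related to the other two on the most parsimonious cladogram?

Taxon 6

Character polarity is set by the outgroup: the derived state is whichever differs from the outgroup's state, so for C2, C3 the derived state is 'absent', and for the remaining characters it is 'present'.
C1: derived state 'present' in Taxon 6 only — an autapomorphy, so it tells us nothing about relationships among taxa.
C2: derived state 'absent' in Taxon 3 only — an autapomorphy, so it tells us nothing about relationships among taxa.
All ingroup taxa share the derived state 'absent' for C3; it defines the ingroup but does not resolve relationships within it.
C4: derived state 'present' in Taxon 1 and Taxon 3 only — synapomorphy for {Taxon 1, Taxon 3}.
Most parsimonious ingroup topology: (Taxon 6,(Taxon 1,Taxon 3)).
Taxon 1 and Taxon 3 share a more recent common ancestor with each other than either does with Taxon 6, so Taxon 6 is the least closely related of the three.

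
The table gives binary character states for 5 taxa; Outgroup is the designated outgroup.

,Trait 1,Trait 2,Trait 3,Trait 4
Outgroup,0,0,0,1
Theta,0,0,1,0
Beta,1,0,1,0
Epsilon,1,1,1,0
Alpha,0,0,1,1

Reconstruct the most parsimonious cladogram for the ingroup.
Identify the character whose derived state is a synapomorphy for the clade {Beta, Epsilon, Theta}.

Trait 4

Character polarity is set by the outgroup: the derived state is whichever differs from the outgroup's state, so for Trait 4 the derived state is '0', and for the remaining characters it is '1'.
Only Beta and Epsilon show the derived state '1' for Trait 1, supporting them as a clade.
Trait 2: derived state '1' in Epsilon only — an autapomorphy, so it tells us nothing about relationships among taxa.
Trait 3 (derived state '1') is shared by all ingroup taxa — unites the whole ingroup.
Only Beta, Epsilon, and Theta show the derived state '0' for Trait 4, supporting them as a clade.
Most parsimonious ingroup topology: (((Epsilon,Beta),Theta),Alpha).
The clade {Beta, Epsilon, Theta} is supported by Trait 4: its derived state '0' occurs in exactly those taxa and in no other taxon (including the outgroup).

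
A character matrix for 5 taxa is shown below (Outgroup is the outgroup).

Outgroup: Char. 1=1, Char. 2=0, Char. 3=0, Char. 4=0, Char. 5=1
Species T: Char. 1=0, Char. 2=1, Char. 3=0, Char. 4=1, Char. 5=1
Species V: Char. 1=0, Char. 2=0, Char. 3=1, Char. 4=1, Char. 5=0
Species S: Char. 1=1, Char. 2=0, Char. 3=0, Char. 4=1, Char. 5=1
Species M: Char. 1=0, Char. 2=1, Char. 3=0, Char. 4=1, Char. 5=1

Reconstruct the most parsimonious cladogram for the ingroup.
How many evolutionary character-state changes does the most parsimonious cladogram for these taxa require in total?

Character polarity is set by the outgroup: the derived state is whichever differs from the outgroup's state, so for Char. 1, Char. 5 the derived state is '0', and for the remaining characters it is '1'.
Char. 1: derived state '0' in Species M, Species T, and Species V only — synapomorphy for {Species M, Species T, Species V}.
Char. 2: derived state '1' in Species M and Species T only — synapomorphy for {Species M, Species T}.
Char. 3 (derived state '1') is unique to Species V (autapomorphy; uninformative for grouping).
All ingroup taxa share the derived state '1' for Char. 4; it defines the ingroup but does not resolve relationships within it.
Char. 5: derived state '0' in Species V only — an autapomorphy, so it tells us nothing about relationships among taxa.
Most parsimonious ingroup topology: (((Species T,Species M),Species V),Species S).
Changes per character on this tree: Char. 1: 1; Char. 2: 1; Char. 3: 1; Char. 4: 1; Char. 5: 1.
Total = 5.

5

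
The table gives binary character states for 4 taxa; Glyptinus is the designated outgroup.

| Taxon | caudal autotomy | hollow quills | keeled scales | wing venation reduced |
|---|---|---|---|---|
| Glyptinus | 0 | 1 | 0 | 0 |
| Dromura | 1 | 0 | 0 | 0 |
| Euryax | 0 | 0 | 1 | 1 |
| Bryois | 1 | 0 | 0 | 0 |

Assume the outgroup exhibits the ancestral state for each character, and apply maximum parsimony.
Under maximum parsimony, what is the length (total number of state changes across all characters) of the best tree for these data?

Character polarity is set by the outgroup: the derived state is whichever differs from the outgroup's state, so for hollow quills the derived state is '0', and for the remaining characters it is '1'.
Only Bryois and Dromura show the derived state '1' for caudal autotomy, supporting them as a clade.
All ingroup taxa share the derived state '0' for hollow quills; it defines the ingroup but does not resolve relationships within it.
keeled scales (derived state '1') is unique to Euryax (autapomorphy; uninformative for grouping).
wing venation reduced: derived state '1' in Euryax only — an autapomorphy, so it tells us nothing about relationships among taxa.
Most parsimonious ingroup topology: ((Dromura,Bryois),Euryax).
Changes per character on this tree: caudal autotomy: 1; hollow quills: 1; keeled scales: 1; wing venation reduced: 1.
Total = 4.

4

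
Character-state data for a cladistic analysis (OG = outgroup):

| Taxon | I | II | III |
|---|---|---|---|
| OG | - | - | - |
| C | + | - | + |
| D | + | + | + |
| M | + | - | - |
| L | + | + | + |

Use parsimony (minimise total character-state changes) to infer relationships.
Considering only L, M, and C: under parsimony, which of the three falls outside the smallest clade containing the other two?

M

The outgroup has state '-' for every character, so '+' is the derived state throughout.
I (derived state '+') is shared by all ingroup taxa — unites the whole ingroup.
II: derived state '+' in D and L only — synapomorphy for {D, L}.
III (derived state '+') is shared by C, D, and L — a synapomorphy uniting that clade.
Most parsimonious ingroup topology: ((C,(D,L)),M).
C and L share a more recent common ancestor with each other than either does with M, so M is the least closely related of the three.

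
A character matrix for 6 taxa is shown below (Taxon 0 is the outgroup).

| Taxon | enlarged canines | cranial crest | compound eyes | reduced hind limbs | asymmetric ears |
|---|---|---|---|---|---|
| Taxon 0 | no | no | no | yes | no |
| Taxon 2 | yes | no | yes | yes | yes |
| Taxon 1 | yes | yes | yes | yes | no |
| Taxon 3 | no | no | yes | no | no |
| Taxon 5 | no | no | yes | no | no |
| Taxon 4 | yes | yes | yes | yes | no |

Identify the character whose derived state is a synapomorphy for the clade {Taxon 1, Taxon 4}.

Character polarity is set by the outgroup: the derived state is whichever differs from the outgroup's state, so for reduced hind limbs the derived state is 'no', and for the remaining characters it is 'yes'.
enlarged canines (derived state 'yes') is shared by Taxon 1, Taxon 2, and Taxon 4 — a synapomorphy uniting that clade.
cranial crest: derived state 'yes' in Taxon 1 and Taxon 4 only — synapomorphy for {Taxon 1, Taxon 4}.
compound eyes (derived state 'yes') is shared by all ingroup taxa — unites the whole ingroup.
reduced hind limbs: derived state 'no' in Taxon 3 and Taxon 5 only — synapomorphy for {Taxon 3, Taxon 5}.
asymmetric ears (derived state 'yes') is unique to Taxon 2 (autapomorphy; uninformative for grouping).
Most parsimonious ingroup topology: ((Taxon 2,(Taxon 1,Taxon 4)),(Taxon 3,Taxon 5)).
The clade {Taxon 1, Taxon 4} is supported by cranial crest: its derived state 'yes' occurs in exactly those taxa and in no other taxon (including the outgroup).

cranial crest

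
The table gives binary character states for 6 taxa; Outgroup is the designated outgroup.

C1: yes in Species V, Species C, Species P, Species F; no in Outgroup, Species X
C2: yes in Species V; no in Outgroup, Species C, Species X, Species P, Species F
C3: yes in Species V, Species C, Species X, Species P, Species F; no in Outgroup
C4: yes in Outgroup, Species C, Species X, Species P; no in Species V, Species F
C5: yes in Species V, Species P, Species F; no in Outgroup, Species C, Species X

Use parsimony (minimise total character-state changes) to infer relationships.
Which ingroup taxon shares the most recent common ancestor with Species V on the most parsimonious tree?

Character polarity is set by the outgroup: the derived state is whichever differs from the outgroup's state, so for C4 the derived state is 'no', and for the remaining characters it is 'yes'.
C1 (derived state 'yes') is shared by Species C, Species F, Species P, and Species V — a synapomorphy uniting that clade.
C2 (derived state 'yes') is unique to Species V (autapomorphy; uninformative for grouping).
All ingroup taxa share the derived state 'yes' for C3; it defines the ingroup but does not resolve relationships within it.
C4: derived state 'no' in Species F and Species V only — synapomorphy for {Species F, Species V}.
C5: derived state 'yes' in Species F, Species P, and Species V only — synapomorphy for {Species F, Species P, Species V}.
Most parsimonious ingroup topology: ((((Species V,Species F),Species P),Species C),Species X).
Species V and Species F form a cherry on this tree, so they are sister taxa.

Species F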